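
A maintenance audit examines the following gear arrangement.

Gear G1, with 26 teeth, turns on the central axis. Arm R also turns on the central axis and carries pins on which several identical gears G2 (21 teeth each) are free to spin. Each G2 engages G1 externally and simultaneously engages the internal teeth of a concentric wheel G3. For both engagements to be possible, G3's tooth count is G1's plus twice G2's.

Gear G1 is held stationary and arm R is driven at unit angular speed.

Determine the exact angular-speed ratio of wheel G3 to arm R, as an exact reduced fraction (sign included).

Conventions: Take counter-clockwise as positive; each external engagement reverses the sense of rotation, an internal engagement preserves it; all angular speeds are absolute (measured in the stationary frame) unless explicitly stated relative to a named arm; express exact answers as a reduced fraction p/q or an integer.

47/34

class = planetary set [G3 = 26+2·21 = 68; Willis about the carrier]
ring teeth: 26 + 2·21 = 68
26(ω_sun−ω_arm) = −68(ω_ring−ω_arm),  ω_sun = 0, ω_arm = 1
ω_ring = 1 − (26/68)(0−1) = 47/34
ω_out/ω_in = 47/34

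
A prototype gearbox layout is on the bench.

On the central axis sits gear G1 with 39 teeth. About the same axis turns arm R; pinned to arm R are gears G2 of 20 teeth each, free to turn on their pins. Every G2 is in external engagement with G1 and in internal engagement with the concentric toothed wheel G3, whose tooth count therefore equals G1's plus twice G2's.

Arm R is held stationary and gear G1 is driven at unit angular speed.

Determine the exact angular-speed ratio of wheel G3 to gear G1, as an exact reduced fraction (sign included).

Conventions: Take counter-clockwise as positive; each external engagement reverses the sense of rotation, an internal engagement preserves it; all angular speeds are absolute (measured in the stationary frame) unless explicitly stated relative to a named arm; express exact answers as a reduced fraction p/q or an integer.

planetary set (39T centre, 20T on arm, 79T internal) — Willis relation
ring teeth: 39 + 2·20 = 79
39(ω_sun−ω_arm) = −79(ω_ring−ω_arm),  ω_arm = 0, ω_sun = 1
ω_ring = 0 − (39/79)(1−0) = -39/79
ω_out/ω_in = -39/79

-39/79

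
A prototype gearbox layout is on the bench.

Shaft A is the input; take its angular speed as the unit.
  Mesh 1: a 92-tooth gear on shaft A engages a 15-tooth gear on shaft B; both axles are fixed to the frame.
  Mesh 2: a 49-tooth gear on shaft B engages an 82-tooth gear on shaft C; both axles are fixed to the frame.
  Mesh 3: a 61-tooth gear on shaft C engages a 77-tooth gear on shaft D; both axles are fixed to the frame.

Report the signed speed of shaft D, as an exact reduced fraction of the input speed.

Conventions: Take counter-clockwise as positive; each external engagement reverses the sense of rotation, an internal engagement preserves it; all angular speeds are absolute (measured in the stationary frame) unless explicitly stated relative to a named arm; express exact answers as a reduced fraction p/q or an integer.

-19642/6765

3-mesh fixed-axis compound train (all bearings frame-fixed)
mesh 1 [92T→15T]: |ω|/ω_in = 1×92/15 = 92/15, sense flips to −
mesh 2 [49T→82T]: |ω|/ω_in = (92/15)×49/82 = 2254/615, sense flips to +
mesh 3 [61T→77T]: |ω|/ω_in = (2254/615)×61/77 = 19642/6765, sense flips to −
signed output speed (× input speed) = -19642/6765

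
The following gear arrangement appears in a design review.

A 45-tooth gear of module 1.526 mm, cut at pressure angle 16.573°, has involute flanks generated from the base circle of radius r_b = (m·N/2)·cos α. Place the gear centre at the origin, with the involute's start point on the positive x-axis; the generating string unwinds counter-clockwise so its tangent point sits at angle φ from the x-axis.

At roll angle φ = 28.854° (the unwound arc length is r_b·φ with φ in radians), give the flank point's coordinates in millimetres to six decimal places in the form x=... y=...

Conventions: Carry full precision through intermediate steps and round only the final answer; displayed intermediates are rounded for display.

class = single-mesh tooth geometry [base-circle involute, m = 1.526, 45T]
pitch radius r_p = m·N/2 = 1.526·45/2 = 34.335000
base radius r_b = r_p·cos α = 34.335000·cos 16.573° = 32.908624
roll angle φ = 28.854° = 0.50359730 rad
x = r_b·(cos φ + φ·sin φ) = 36.820733
y = r_b·(sin φ − φ·cos φ) = 1.365791

x=36.820733 y=1.365791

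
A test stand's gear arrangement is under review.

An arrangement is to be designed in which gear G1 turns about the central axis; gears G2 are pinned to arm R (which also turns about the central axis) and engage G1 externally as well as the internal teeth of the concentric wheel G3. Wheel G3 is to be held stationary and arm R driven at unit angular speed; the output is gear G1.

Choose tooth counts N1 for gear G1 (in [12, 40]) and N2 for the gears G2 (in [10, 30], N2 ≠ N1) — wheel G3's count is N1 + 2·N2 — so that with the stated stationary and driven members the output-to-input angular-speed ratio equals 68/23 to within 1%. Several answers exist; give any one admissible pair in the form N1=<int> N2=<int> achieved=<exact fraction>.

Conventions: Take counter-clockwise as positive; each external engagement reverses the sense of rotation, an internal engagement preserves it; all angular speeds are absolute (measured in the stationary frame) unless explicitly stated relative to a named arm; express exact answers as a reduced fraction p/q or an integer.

N1=23 N2=11 achieved=68/23

planetary set to be sized for 68/23 (Willis relation)
Willis with ω_ring = 0: ω_sun/ω_arm = (N1+N3)/N1; set equal to 68/23  ⇒  N3/N1 = 68/23 − 1 = 45/23
N3 = N1 + 2·N2  ⇒  N2/N1 = (N3/N1 − 1)/2 = (45/23 − 1)/2 = 11/23
smallest multiple with N1 ≥ 12 and N2 ≥ 10: k = 1  ⇒  N1 = 1·23 = 23, N2 = 1·11 = 11 (N1 ≤ 40, N2 ≤ 30, N2 ≠ N1 ✓), N3 = 23 + 2·11 = 45
check: (N1+N3)/N1 with N1 = 23, N3 = 45 gives 68/23; |achieved − target| = 0 ≤ 17/575 ✓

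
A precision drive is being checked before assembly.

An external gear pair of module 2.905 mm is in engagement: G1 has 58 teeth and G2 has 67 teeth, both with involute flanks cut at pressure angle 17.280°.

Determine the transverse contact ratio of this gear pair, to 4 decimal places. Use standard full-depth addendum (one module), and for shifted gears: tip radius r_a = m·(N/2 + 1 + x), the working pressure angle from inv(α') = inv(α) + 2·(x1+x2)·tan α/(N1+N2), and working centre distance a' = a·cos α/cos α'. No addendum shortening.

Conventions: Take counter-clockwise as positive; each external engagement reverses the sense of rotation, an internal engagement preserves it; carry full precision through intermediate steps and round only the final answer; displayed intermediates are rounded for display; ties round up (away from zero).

recognized (one external pair, fixed centres): single-mesh tooth geometry, m = 2.905, N1 = 58, N2 = 67
base radii: r_b1 = 80.442564, r_b2 = 92.925030
tip radii: r_a1 = 87.150000, r_a2 = 100.222500
no profile shift: α' = α, a' = a
action lengths: √(r_a1²−r_b1²) = 33.527846, √(r_a2²−r_b2²) = 37.543152
base pitch p_b = π·m·cos α = 8.714406
CR = (33.527846 + 37.543152 − 181.562500·sin 17.28000°)/8.714406 = 1.966788
contact ratio ≈ 1.9668

1.9668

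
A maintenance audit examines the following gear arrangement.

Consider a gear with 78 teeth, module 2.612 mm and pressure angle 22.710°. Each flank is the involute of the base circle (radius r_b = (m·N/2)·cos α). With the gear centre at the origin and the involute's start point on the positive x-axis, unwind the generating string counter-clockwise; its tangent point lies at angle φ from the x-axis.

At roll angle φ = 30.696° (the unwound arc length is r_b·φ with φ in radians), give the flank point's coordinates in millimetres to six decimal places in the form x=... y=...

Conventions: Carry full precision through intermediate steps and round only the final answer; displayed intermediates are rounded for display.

x=106.503737 y=4.679826

single-mesh involute tooth geometry (78T wheel at module 2.612)
pitch radius r_p = m·N/2 = 2.612·78/2 = 101.868000
base radius r_b = r_p·cos α = 101.868000·cos 22.710° = 93.970248
roll angle φ = 30.696° = 0.53574627 rad
x = r_b·(cos φ + φ·sin φ) = 106.503737
y = r_b·(sin φ − φ·cos φ) = 4.679826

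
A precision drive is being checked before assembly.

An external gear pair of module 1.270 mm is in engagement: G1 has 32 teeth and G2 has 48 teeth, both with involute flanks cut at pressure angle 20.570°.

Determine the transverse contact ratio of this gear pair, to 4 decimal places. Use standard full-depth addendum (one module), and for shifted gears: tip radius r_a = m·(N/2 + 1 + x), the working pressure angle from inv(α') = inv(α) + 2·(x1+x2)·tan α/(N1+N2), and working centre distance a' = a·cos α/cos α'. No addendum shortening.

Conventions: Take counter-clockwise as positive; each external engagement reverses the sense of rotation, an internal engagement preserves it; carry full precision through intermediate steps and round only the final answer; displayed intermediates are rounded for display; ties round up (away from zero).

1.6805

class = single-mesh tooth geometry [involute pair 32T × 48T, m = 1.270]
base radii: r_b1 = 19.024471, r_b2 = 28.536706
tip radii: r_a1 = 21.590000, r_a2 = 31.750000
no profile shift: α' = α, a' = a
action lengths: √(r_a1²−r_b1²) = 10.207723, √(r_a2²−r_b2²) = 13.918294
base pitch p_b = π·m·cos α = 3.735446
CR = (10.207723 + 13.918294 − 50.800000·sin 20.57000°)/3.735446 = 1.680485
contact ratio ≈ 1.6805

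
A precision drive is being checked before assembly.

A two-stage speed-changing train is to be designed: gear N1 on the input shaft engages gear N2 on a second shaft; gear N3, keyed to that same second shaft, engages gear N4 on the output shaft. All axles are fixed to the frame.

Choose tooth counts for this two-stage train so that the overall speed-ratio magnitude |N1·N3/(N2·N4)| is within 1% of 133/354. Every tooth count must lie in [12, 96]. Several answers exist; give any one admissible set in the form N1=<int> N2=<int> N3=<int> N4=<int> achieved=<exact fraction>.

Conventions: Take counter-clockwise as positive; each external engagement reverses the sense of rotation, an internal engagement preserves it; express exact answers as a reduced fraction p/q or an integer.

design class (target 133/354): fixed-axis compound train
target = 133/354 in lowest terms: an exact hit needs N1·N3 = k·133 and N2·N4 = k·354 for one integer k, every count in [12, 96]; additionally prefer no 1:1 stage (N1 ≠ N2, N3 ≠ N4)
k = 1: no 1:1-free in-range split of k·133 and k·354 into factor pairs; take k = 2
k = 2: N1·N3 = 266 = 14·19, N2·N4 = 708 = 12·59
achieved = 14·19/(12·59) = 133/354; |achieved − target| = 0 ≤ 133/35400 ✓

N1=14 N2=12 N3=19 N4=59 achieved=133/354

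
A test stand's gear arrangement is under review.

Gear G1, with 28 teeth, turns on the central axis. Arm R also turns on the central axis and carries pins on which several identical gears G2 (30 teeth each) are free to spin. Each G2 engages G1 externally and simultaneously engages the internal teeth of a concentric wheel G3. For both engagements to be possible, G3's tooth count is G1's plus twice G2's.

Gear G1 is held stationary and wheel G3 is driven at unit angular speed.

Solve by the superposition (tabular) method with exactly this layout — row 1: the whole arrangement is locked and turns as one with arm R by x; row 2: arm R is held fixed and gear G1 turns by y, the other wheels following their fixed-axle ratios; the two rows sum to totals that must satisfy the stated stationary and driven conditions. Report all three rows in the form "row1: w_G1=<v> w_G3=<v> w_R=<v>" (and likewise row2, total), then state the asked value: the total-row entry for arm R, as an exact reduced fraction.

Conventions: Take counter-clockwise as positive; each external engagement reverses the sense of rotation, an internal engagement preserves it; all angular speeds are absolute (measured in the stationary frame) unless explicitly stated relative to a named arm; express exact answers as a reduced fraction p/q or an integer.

row1: w_G1=22/29 w_G3=22/29 w_R=22/29
row2: w_G1=-22/29 w_G3=7/29 w_R=0
total: w_G1=0 w_G3=1 w_R=22/29
asked value: 22/29

planetary set (28T centre, 30T on arm, 88T internal) — Willis relation
row 1: whole set turns with the arm by x
superposition row 2 [arm held]: sun y, ring −(28/88)·y, arm 0
boundary: total ω_sun = x + y = 0 and total ω_ring = x − (28/88)·y = 1  ⇒  y = -22/29, x = 22/29
row 2 ring = −(28/88)·(-22/29) = 7/29
totals (row 1 + row 2): sun 22/29 + (-22/29) = 0, ring 22/29 + 7/29 = 1, arm 22/29 + 0 = 22/29
asked cell (total, arm) = 22/29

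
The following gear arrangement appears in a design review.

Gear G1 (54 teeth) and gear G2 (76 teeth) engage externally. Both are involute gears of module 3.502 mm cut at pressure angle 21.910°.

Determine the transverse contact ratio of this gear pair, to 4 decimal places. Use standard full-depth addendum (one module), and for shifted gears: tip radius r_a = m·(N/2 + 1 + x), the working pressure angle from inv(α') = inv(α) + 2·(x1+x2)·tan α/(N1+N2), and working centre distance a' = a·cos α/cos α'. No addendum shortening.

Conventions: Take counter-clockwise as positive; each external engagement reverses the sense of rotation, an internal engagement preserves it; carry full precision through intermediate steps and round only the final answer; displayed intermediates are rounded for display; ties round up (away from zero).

1.6917

topology: single-mesh involute geometry — m = 3.502, 54T/76T pair
base radii: r_b1 = 87.724472, r_b2 = 123.464072
tip radii: r_a1 = 98.056000, r_a2 = 136.578000
no profile shift: α' = α, a' = a
action lengths: √(r_a1²−r_b1²) = 43.810913, √(r_a2²−r_b2²) = 58.396686
base pitch p_b = π·m·cos α = 10.207206
CR = (43.810913 + 58.396686 − 227.630000·sin 21.91000°)/10.207206 = 1.691700
contact ratio ≈ 1.6917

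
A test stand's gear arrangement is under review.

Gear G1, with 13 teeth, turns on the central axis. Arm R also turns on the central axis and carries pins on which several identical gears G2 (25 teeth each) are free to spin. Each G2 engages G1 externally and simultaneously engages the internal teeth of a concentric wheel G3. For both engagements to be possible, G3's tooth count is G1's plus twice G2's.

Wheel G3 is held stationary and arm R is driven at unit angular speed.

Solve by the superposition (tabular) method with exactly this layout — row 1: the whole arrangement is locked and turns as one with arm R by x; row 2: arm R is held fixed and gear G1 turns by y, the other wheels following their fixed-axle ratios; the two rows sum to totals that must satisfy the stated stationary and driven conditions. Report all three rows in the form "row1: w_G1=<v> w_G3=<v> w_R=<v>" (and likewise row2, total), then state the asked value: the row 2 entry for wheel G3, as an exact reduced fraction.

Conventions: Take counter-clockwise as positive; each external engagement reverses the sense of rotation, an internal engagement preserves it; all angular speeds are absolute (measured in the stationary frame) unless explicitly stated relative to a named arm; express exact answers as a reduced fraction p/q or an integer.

class = planetary set [G3 = 13+2·25 = 63; Willis about the carrier]
row 1 — lock + rotate with arm: ω_sun = ω_ring = ω_arm = x
superposition row 2 [arm held]: sun y, ring −(13/63)·y, arm 0
boundary: total ω_ring = x − (13/63)·y = 0 and total ω_arm = x = 1  ⇒  y = 63/13, x = 1
row 2 ring = −(13/63)·63/13 = -1
totals (row 1 + row 2): sun 1 + 63/13 = 76/13, ring 1 + (-1) = 0, arm 1 + 0 = 1
asked cell (row2, ring) = -1

row1: w_G1=1 w_G3=1 w_R=1
row2: w_G1=63/13 w_G3=-1 w_R=0
total: w_G1=76/13 w_G3=0 w_R=1
asked value: -1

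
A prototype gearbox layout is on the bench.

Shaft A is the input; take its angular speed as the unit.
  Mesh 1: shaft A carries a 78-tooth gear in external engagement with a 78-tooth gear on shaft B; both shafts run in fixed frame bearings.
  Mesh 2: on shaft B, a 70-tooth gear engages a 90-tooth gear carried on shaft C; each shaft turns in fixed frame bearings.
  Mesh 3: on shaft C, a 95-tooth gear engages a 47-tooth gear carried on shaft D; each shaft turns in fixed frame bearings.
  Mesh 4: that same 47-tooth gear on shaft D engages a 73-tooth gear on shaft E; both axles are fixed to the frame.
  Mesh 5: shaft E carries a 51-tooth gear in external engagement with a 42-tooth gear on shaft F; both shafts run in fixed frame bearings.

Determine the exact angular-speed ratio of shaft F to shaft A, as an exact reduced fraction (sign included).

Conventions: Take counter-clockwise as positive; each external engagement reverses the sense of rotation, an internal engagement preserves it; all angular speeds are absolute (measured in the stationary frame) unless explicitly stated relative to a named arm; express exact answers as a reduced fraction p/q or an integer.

class = fixed-axis compound train [5 meshes; 5 ratios multiply, 5 sense flips]
mesh 1 [78T→78T]: running ratio 1, sense −
mesh 2 [70T→90T]: running ratio 7/9, sense +
mesh 3 [95T→47T]: running ratio 665/423, sense −
mesh 4 [47T→73T]: running ratio 665/657, sense +
mesh 5 [51T→42T]: running ratio 1615/1314, sense −
ω_out/ω_in = -1615/1314

-1615/1314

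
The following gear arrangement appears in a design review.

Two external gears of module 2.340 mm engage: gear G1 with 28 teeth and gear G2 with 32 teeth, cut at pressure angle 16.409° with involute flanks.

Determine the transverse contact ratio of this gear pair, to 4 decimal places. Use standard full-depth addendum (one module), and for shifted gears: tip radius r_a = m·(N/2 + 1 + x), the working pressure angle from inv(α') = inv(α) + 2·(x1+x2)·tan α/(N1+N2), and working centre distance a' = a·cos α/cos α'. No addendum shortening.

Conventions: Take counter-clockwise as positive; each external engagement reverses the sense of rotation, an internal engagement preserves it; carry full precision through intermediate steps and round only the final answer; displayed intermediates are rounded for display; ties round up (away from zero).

1.8304

recognized (one external pair, fixed centres): single-mesh tooth geometry, m = 2.340, N1 = 28, N2 = 32
base radii: r_b1 = 31.425673, r_b2 = 35.915054
tip radii: r_a1 = 35.100000, r_a2 = 39.780000
no profile shift: α' = α, a' = a
action lengths: √(r_a1²−r_b1²) = 15.634485, √(r_a2²−r_b2²) = 17.104306
base pitch p_b = π·m·cos α = 7.051904
CR = (15.634485 + 17.104306 − 70.200000·sin 16.40900°)/7.051904 = 1.830405
contact ratio ≈ 1.8304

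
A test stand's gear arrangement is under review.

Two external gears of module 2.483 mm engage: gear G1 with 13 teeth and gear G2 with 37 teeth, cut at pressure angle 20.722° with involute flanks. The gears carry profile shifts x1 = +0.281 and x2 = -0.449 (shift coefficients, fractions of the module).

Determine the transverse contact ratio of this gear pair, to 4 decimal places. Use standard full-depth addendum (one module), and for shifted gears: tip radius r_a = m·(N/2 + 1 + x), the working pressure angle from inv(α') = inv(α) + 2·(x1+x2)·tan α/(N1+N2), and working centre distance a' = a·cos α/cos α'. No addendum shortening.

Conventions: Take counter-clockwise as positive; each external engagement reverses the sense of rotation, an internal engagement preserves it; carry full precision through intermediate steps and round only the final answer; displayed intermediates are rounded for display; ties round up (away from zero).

1.5249

topology: single-mesh involute geometry — m = 2.483, 13T/37T pair
base radii: r_b1 = 15.095407, r_b2 = 42.963852
tip radii: r_a1 = 19.320223, r_a2 = 47.303633
inv(α') = inv(20.722°) + 2·(+0.281-0.449)·tan α/(13+37) = 0.01409802  ⇒  α' = 19.64443°
a' = a·cos α / cos α' = 62.0750·cos 20.722°/cos 19.64443° = 61.647316
action lengths: √(r_a1²−r_b1²) = 12.058180, √(r_a2²−r_b2²) = 19.792452
base pitch p_b = π·m·cos α = 7.295942
CR = (12.058180 + 19.792452 − 61.647316·sin 19.64443°)/7.295942 = 1.524945
contact ratio ≈ 1.5249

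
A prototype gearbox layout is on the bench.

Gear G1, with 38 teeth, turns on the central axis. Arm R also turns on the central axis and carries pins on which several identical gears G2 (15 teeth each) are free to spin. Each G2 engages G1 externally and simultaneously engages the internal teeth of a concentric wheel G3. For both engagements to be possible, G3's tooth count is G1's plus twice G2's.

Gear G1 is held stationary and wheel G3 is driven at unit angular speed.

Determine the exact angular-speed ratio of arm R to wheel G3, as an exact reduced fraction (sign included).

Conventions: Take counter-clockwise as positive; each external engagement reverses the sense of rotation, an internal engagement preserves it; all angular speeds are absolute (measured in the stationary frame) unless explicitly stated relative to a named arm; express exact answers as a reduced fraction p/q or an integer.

34/53

topology: planetary set — G1 38T / G2 15T / G3 68T, arm = carrier (Willis)
ring teeth: 38 + 2·15 = 68
38(ω_sun−ω_arm) = −68(ω_ring−ω_arm),  ω_sun = 0, ω_ring = 1
38(0−ω_arm) = −68(1−ω_arm)  ⇒  106·ω_arm = 68  ⇒  ω_arm = 34/53
ω_out/ω_in = 34/53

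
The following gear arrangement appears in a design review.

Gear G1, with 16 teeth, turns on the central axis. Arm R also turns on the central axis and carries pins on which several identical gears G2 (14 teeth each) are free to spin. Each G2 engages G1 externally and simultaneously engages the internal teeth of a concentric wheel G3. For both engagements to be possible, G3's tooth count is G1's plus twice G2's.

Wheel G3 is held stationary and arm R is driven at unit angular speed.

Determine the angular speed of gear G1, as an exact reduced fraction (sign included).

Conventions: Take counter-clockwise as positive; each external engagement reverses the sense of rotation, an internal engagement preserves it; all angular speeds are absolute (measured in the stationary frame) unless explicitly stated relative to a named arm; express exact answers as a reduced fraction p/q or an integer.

class = planetary set [G3 = 16+2·14 = 44; Willis about the carrier]
ring teeth: 16 + 2·14 = 44
16(ω_sun−ω_arm) = −44(ω_ring−ω_arm),  ω_ring = 0, ω_arm = 1
ω_sun = 1 − (44/16)(0−1) = 15/4
exact speed ratio = 15/4

15/4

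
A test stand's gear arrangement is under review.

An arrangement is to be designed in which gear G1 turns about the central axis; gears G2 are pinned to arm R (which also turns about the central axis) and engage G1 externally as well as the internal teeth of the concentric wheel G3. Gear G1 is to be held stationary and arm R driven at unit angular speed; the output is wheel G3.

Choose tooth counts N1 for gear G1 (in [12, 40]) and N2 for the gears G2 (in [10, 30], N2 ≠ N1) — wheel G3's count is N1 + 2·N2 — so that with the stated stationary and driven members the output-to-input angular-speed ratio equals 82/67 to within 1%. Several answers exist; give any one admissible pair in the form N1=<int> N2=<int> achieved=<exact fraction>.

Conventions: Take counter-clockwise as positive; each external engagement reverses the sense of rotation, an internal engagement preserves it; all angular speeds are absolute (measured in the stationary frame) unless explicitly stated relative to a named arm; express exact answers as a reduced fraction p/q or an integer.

class = planetary set [ratio 82/67 wanted; Willis about the carrier]
Willis with ω_sun = 0: ω_ring/ω_arm = (N1+N3)/N3; set equal to 82/67  ⇒  N3/N1 = 1/(82/67 − 1) = 67/15
N3 = N1 + 2·N2  ⇒  N2/N1 = (N3/N1 − 1)/2 = (67/15 − 1)/2 = 26/15
smallest multiple with N1 ≥ 12 and N2 ≥ 10: k = 1  ⇒  N1 = 1·15 = 15, N2 = 1·26 = 26 (N1 ≤ 40, N2 ≤ 30, N2 ≠ N1 ✓), N3 = 15 + 2·26 = 67
check: (N1+N3)/N3 with N1 = 15, N3 = 67 gives 82/67; |achieved − target| = 0 ≤ 41/3350 ✓

N1=15 N2=26 achieved=82/67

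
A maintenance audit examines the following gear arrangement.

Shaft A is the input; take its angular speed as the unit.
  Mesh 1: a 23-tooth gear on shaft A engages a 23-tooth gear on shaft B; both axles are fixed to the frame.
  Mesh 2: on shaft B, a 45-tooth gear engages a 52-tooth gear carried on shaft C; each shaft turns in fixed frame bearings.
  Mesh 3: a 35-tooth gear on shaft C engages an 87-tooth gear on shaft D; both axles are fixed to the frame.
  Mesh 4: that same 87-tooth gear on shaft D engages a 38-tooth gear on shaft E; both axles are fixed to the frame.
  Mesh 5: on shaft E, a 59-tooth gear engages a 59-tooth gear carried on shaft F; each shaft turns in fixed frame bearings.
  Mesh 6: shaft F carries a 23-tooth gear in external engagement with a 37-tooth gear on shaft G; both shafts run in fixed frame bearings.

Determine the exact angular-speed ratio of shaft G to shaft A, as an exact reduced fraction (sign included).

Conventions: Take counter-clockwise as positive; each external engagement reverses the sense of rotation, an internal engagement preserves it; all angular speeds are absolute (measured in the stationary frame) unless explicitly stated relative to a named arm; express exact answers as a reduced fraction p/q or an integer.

36225/73112

class = fixed-axis compound train [6 meshes; 6 ratios multiply, 6 sense flips]
mesh 1 [23T→23T]: running ratio 1, sense −
mesh 2 [45T→52T]: running ratio 45/52, sense +
mesh 3 [35T→87T]: running ratio 525/1508, sense −
mesh 4 [87T→38T]: running ratio 1575/1976, sense +
mesh 5 [59T→59T]: running ratio 1575/1976, sense −
mesh 6 [23T→37T]: running ratio 36225/73112, sense +
ω_out/ω_in = 36225/73112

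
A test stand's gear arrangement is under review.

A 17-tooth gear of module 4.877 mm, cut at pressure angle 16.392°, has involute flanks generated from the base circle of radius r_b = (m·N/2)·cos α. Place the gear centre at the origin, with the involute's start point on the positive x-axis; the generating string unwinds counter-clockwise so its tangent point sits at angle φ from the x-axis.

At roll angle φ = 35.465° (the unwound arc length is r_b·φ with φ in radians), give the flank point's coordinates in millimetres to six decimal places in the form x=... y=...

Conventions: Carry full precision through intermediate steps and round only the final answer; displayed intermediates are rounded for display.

class = single-mesh tooth geometry [base-circle involute, m = 4.877, 17T]
pitch radius r_p = m·N/2 = 4.877·17/2 = 41.454500
base radius r_b = r_p·cos α = 41.454500·cos 16.392° = 39.769515
roll angle φ = 35.465° = 0.61898102 rad
x = r_b·(cos φ + φ·sin φ) = 46.673754
y = r_b·(sin φ − φ·cos φ) = 3.025028

x=46.673754 y=3.025028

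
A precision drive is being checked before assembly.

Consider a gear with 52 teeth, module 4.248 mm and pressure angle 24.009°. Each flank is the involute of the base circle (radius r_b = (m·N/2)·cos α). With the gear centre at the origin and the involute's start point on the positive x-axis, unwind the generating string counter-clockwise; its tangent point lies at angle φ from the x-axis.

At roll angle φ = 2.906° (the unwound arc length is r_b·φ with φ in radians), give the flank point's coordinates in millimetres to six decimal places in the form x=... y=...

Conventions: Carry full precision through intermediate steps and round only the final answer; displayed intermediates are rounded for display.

class = single-mesh tooth geometry [base-circle involute, m = 4.248, 52T]
pitch radius r_p = m·N/2 = 4.248·52/2 = 110.448000
base radius r_b = r_p·cos α = 110.448000·cos 24.009° = 100.892211
roll angle φ = 2.906° = 0.05071927 rad
x = r_b·(cos φ + φ·sin φ) = 101.021897
y = r_b·(sin φ − φ·cos φ) = 0.004387

x=101.021897 y=0.004387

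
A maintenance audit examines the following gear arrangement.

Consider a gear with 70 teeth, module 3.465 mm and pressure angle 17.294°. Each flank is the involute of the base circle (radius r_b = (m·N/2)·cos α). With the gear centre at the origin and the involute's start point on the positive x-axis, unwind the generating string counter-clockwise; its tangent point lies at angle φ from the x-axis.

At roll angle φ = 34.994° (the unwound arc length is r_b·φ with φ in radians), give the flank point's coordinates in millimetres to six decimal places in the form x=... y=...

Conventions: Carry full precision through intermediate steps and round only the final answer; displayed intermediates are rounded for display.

x=135.416603 y=8.470010

class = single-mesh tooth geometry [base-circle involute, m = 3.465, 70T]
pitch radius r_p = m·N/2 = 3.465·70/2 = 121.275000
base radius r_b = r_p·cos α = 121.275000·cos 17.294° = 115.792392
roll angle φ = 34.994° = 0.61076052 rad
x = r_b·(cos φ + φ·sin φ) = 135.416603
y = r_b·(sin φ − φ·cos φ) = 8.470010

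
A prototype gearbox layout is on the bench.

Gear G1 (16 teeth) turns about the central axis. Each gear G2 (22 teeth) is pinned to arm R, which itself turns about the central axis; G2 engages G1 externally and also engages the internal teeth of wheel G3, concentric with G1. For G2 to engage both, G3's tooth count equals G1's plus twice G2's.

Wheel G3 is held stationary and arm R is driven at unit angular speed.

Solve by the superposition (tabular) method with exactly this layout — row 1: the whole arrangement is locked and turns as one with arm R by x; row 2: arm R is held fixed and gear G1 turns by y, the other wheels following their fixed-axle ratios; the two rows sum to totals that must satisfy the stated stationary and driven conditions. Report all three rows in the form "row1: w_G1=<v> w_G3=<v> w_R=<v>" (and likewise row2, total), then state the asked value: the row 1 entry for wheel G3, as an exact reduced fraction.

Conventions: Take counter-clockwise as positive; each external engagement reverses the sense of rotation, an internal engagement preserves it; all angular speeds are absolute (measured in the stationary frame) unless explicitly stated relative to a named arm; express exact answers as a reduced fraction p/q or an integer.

row1: w_G1=1 w_G3=1 w_R=1
row2: w_G1=15/4 w_G3=-1 w_R=0
total: w_G1=19/4 w_G3=0 w_R=1
asked value: 1

planetary set (16T centre, 22T on arm, 60T internal) — Willis relation
superposition row 1 [locked train]: every member turns x
row 2: sun turns y, ring = −(16/60)·y, arm 0
boundary: total ω_ring = x − (16/60)·y = 0 and total ω_arm = x = 1  ⇒  y = 15/4, x = 1
row 2 ring = −(16/60)·15/4 = -1
totals (row 1 + row 2): sun 1 + 15/4 = 19/4, ring 1 + (-1) = 0, arm 1 + 0 = 1
asked cell (row1, ring) = 1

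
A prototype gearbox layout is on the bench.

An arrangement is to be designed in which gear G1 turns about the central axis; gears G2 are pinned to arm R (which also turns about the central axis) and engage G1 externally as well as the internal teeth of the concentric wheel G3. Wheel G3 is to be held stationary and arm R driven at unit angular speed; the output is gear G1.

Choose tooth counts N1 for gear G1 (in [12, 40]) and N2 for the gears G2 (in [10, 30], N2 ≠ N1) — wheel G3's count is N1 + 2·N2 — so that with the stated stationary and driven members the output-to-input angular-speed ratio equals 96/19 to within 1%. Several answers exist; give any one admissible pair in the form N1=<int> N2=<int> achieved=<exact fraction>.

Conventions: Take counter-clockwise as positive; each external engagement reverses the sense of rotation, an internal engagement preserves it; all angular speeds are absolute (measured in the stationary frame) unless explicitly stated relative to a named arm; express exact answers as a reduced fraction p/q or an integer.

N1=19 N2=29 achieved=96/19

planetary set to be sized for 96/19 (Willis relation)
Willis with ω_ring = 0: ω_sun/ω_arm = (N1+N3)/N1; set equal to 96/19  ⇒  N3/N1 = 96/19 − 1 = 77/19
N3 = N1 + 2·N2  ⇒  N2/N1 = (N3/N1 − 1)/2 = (77/19 − 1)/2 = 29/19
smallest multiple with N1 ≥ 12 and N2 ≥ 10: k = 1  ⇒  N1 = 1·19 = 19, N2 = 1·29 = 29 (N1 ≤ 40, N2 ≤ 30, N2 ≠ N1 ✓), N3 = 19 + 2·29 = 77
check: (N1+N3)/N1 with N1 = 19, N3 = 77 gives 96/19; |achieved − target| = 0 ≤ 24/475 ✓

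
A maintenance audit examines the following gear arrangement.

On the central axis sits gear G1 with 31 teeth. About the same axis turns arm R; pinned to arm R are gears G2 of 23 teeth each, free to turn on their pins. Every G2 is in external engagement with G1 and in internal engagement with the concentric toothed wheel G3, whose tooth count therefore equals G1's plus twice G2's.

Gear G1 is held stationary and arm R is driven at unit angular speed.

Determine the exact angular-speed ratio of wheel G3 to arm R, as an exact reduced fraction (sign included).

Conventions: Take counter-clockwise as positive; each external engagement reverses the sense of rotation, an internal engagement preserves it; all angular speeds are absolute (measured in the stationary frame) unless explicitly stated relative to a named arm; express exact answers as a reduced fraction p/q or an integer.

108/77

topology: planetary set — G1 31T / G2 23T / G3 77T, arm = carrier (Willis)
ring teeth: 31 + 2·23 = 77
31(ω_sun−ω_arm) = −77(ω_ring−ω_arm),  ω_sun = 0, ω_arm = 1
ω_ring = 1 − (31/77)(0−1) = 108/77
ω_out/ω_in = 108/77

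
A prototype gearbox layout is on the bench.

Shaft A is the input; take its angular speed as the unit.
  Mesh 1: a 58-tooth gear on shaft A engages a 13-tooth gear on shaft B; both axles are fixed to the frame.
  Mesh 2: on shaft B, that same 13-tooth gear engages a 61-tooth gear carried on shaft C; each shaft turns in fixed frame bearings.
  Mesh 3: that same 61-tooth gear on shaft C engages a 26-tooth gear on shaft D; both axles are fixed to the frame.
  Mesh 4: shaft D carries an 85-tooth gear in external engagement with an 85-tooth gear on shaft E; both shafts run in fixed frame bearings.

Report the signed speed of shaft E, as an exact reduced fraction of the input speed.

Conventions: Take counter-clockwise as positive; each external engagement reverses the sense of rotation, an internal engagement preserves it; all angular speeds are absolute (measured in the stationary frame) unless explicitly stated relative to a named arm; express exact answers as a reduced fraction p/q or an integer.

4-mesh fixed-axis compound train (all bearings frame-fixed)
mesh 1 [58T→13T]: |ω|/ω_in = 1×58/13 = 58/13, sense flips to −
mesh 2 [13T→61T]: |ω|/ω_in = (58/13)×13/61 = 58/61, sense flips to +
mesh 3 [61T→26T]: |ω|/ω_in = (58/61)×61/26 = 29/13, sense flips to −
mesh 4 [85T→85T]: |ω|/ω_in = (29/13)×85/85 = 29/13, sense flips to +
signed output speed (× input speed) = 29/13

29/13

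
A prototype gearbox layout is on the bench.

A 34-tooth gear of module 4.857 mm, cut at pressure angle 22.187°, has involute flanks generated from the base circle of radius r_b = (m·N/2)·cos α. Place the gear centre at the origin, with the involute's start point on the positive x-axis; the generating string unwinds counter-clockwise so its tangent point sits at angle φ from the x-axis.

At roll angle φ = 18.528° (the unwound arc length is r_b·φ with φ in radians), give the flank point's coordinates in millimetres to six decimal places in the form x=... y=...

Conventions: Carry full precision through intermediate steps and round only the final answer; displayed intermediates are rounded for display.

x=80.348892 y=0.852817

recognized (one wheel, involute flank): single-mesh tooth geometry, m = 4.857, N = 34
pitch radius r_p = m·N/2 = 4.857·34/2 = 82.569000
base radius r_b = r_p·cos α = 82.569000·cos 22.187° = 76.455285
roll angle φ = 18.528° = 0.32337460 rad
x = r_b·(cos φ + φ·sin φ) = 80.348892
y = r_b·(sin φ − φ·cos φ) = 0.852817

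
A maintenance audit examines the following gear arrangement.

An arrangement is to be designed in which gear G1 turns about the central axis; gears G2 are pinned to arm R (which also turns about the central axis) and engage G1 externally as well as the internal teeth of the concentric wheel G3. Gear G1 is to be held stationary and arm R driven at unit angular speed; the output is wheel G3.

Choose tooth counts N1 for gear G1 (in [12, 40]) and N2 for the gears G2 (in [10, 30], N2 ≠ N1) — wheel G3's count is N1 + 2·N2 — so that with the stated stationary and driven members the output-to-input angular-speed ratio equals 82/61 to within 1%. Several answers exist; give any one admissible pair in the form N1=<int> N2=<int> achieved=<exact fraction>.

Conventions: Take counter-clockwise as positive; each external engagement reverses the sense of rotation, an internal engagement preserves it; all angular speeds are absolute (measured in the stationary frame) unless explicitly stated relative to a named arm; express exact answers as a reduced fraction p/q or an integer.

N1=21 N2=20 achieved=82/61

topology: planetary set — design target 82/61, arm = carrier (Willis)
Willis with ω_sun = 0: ω_ring/ω_arm = (N1+N3)/N3; set equal to 82/61  ⇒  N3/N1 = 1/(82/61 − 1) = 61/21
N3 = N1 + 2·N2  ⇒  N2/N1 = (N3/N1 − 1)/2 = (61/21 − 1)/2 = 20/21
smallest multiple with N1 ≥ 12 and N2 ≥ 10: k = 1  ⇒  N1 = 1·21 = 21, N2 = 1·20 = 20 (N1 ≤ 40, N2 ≤ 30, N2 ≠ N1 ✓), N3 = 21 + 2·20 = 61
check: (N1+N3)/N3 with N1 = 21, N3 = 61 gives 82/61; |achieved − target| = 0 ≤ 41/3050 ✓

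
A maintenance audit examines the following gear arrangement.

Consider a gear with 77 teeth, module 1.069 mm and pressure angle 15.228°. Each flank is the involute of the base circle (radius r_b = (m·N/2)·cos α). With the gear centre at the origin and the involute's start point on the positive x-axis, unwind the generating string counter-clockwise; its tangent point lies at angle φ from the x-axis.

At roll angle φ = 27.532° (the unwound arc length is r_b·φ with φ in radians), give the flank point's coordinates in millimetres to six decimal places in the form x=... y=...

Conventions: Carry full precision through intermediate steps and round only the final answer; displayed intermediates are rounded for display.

topology: single-mesh involute geometry — m = 1.069, N = 77
pitch radius r_p = m·N/2 = 1.069·77/2 = 41.156500
base radius r_b = r_p·cos α = 41.156500·cos 15.228° = 39.711423
roll angle φ = 27.532° = 0.48052405 rad
x = r_b·(cos φ + φ·sin φ) = 44.034891
y = r_b·(sin φ − φ·cos φ) = 1.435087

x=44.034891 y=1.435087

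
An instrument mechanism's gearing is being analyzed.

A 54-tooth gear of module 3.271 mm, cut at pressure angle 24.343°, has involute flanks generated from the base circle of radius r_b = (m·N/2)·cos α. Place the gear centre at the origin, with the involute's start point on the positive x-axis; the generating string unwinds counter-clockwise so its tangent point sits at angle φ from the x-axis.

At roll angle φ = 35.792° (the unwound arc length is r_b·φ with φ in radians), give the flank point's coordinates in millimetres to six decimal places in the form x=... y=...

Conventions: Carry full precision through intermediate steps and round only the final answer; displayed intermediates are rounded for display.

recognized (one wheel, involute flank): single-mesh tooth geometry, m = 3.271, N = 54
pitch radius r_p = m·N/2 = 3.271·54/2 = 88.317000
base radius r_b = r_p·cos α = 88.317000·cos 24.343° = 80.465105
roll angle φ = 35.792° = 0.62468825 rad
x = r_b·(cos φ + φ·sin φ) = 94.666466
y = r_b·(sin φ − φ·cos φ) = 6.286849

x=94.666466 y=6.286849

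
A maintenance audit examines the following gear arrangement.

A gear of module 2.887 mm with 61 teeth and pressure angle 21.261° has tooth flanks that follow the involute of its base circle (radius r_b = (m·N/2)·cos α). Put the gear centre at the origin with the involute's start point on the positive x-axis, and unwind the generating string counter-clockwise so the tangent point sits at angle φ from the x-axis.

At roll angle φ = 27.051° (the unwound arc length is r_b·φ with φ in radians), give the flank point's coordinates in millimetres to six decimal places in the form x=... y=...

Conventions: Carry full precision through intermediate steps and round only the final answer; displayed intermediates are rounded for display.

single-mesh involute tooth geometry (61T wheel at module 2.887)
pitch radius r_p = m·N/2 = 2.887·61/2 = 88.053500
base radius r_b = r_p·cos α = 88.053500·cos 21.261° = 82.060426
roll angle φ = 27.051° = 0.47212902 rad
x = r_b·(cos φ + φ·sin φ) = 90.702909
y = r_b·(sin φ − φ·cos φ) = 2.815029

x=90.702909 y=2.815029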